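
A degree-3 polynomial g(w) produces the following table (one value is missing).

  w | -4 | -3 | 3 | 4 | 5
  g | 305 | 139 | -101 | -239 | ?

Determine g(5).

-469

The 4 known values determine g uniquely (degree ≤ 3).
L_0(5) = (8)·(2)·(1)/[(-1)·(-7)·(-8)] = -2/7
L_1(5) = (9)·(2)·(1)/[(1)·(-6)·(-7)] = 3/7
L_2(5) = (9)·(8)·(1)/[(7)·(6)·(-1)] = -12/7
L_3(5) = (9)·(8)·(2)/[(8)·(7)·(1)] = 18/7
Sum: 305·(-2/7) + 139·(3/7) + (-101)·(-12/7) + (-239)·(18/7) = -469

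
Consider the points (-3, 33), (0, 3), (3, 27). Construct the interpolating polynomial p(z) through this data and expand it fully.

L_0(z) = z(z - 3) / [18] = (1/18)z^2 - (1/6)z
L_1(z) = (z + 3)(z - 3) / [-9] = -(1/9)z^2 + 1
L_2(z) = (z + 3)z / [18] = (1/18)z^2 + (1/6)z
p(z) = 33·L_0 + 3·L_1 + 27·L_2
  33·L_0(z) = (11/6)z^2 - (11/2)z
  3·L_1(z) = -(1/3)z^2 + 3
  27·L_2(z) = (3/2)z^2 + (9/2)z
Adding term by term: 3z^2 - z + 3

p(z) = 3z^2 - z + 3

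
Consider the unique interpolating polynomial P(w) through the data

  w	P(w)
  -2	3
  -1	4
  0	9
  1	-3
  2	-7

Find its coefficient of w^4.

The leading coefficient equals the top divided difference P[-2,-1,0,1,2].
P[-2,-1] = (4 - 3) / (-1 - (-2)) = 1
P[-1,0] = (9 - 4) / (0 - (-1)) = 5
P[0,1] = (-3 - 9) / (1 - 0) = -12
P[1,2] = (-7 - (-3)) / (2 - 1) = -4
P[-2,-1,0] = (5 - 1) / (0 - (-2)) = 2
P[-1,0,1] = (-12 - 5) / (1 - (-1)) = -17/2
P[0,1,2] = (-4 - (-12)) / (2 - 0) = 4
P[-2,-1,0,1] = (-17/2 - 2) / (1 - (-2)) = -7/2
P[-1,0,1,2] = (4 - (-17/2)) / (2 - (-1)) = 25/6
P[-2,-1,0,1,2] = (25/6 - (-7/2)) / (2 - (-2)) = 23/12

23/12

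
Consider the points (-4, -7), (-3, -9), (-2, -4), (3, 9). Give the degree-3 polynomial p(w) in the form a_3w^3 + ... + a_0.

p(w) = -(39/70)w^3 - (53/35)w^2 + (561/70)w + 477/35

Build the Lagrange basis polynomials:
L_0(w) = (w + 3)(w + 2)(w - 3) / [-14] = -(1/14)w^3 - (1/7)w^2 + (9/14)w + 9/7
L_1(w) = (w + 4)(w + 2)(w - 3) / [6] = (1/6)w^3 + (1/2)w^2 - (5/3)w - 4
L_2(w) = (w + 4)(w + 3)(w - 3) / [-10] = -(1/10)w^3 - (2/5)w^2 + (9/10)w + 18/5
L_3(w) = (w + 4)(w + 3)(w + 2) / [210] = (1/210)w^3 + (3/70)w^2 + (13/105)w + 4/35
p(w) = (-7)·L_0 + (-9)·L_1 + (-4)·L_2 + 9·L_3
  (-7)·L_0(w) = (1/2)w^3 + w^2 - (9/2)w - 9
  (-9)·L_1(w) = -(3/2)w^3 - (9/2)w^2 + 15w + 36
  (-4)·L_2(w) = (2/5)w^3 + (8/5)w^2 - (18/5)w - 72/5
  9·L_3(w) = (3/70)w^3 + (27/70)w^2 + (39/35)w + 36/35
Adding term by term: -(39/70)w^3 - (53/35)w^2 + (561/70)w + 477/35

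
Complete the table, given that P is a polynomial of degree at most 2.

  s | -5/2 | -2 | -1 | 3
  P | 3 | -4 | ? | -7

The 3 known values determine P uniquely (degree ≤ 2).
L_0(-1) = (1)·(-4)/[(-1/2)·(-11/2)] = -16/11
L_1(-1) = (3/2)·(-4)/[(1/2)·(-5)] = 12/5
L_2(-1) = (3/2)·(1)/[(11/2)·(5)] = 3/55
Sum: 3·(-16/11) + (-4)·(12/5) + (-7)·(3/55) = -789/55

-789/55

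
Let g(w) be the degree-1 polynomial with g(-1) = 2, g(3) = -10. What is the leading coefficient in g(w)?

L_0(w) = (w - 3) / [-4] = -(1/4)w + 3/4
L_1(w) = (w + 1) / [4] = (1/4)w + 1/4
g(w) = 2·L_0 + (-10)·L_1
Only the coefficient of w is needed; take it from each L_i and combine:
2·(-1/4) + (-10)·(1/4) = -3

-3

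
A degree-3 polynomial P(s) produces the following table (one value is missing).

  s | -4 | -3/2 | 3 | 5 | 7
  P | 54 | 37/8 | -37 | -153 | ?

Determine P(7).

The 4 known values determine P uniquely (degree ≤ 3).
Evaluate each Lagrange basis at s = 7:
L_0(7) = (17/2)·(4)·(2)/[(-5/2)·(-7)·(-9)] = -136/315
L_1(7) = (11)·(4)·(2)/[(5/2)·(-9/2)·(-13/2)] = 704/585
L_2(7) = (11)·(17/2)·(2)/[(7)·(9/2)·(-2)] = -187/63
L_3(7) = (11)·(17/2)·(4)/[(9)·(13/2)·(2)] = 374/117
Sum: 54·(-136/315) + 37/8·(704/585) + (-37)·(-187/63) + (-153)·(374/117) = -397

-397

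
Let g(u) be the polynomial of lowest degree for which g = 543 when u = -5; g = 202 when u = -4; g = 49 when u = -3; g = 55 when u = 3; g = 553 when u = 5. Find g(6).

1192

L_0(6) = (10)·(9)·(3)·(1)/[(-1)·(-2)·(-8)·(-10)] = 27/16
L_1(6) = (11)·(9)·(3)·(1)/[(1)·(-1)·(-7)·(-9)] = -33/7
L_2(6) = (11)·(10)·(3)·(1)/[(2)·(1)·(-6)·(-8)] = 55/16
L_3(6) = (11)·(10)·(9)·(1)/[(8)·(7)·(6)·(-2)] = -165/112
L_4(6) = (11)·(10)·(9)·(3)/[(10)·(9)·(8)·(2)] = 33/16
Sum: 543·(27/16) + 202·(-33/7) + 49·(55/16) + 55·(-165/112) + 553·(33/16) = 1192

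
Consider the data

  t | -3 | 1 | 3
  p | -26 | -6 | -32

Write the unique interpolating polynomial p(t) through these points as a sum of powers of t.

p(t) = -3t^2 - t - 2

L_0(t) = (t - 1)(t - 3) / [24] = (1/24)t^2 - (1/6)t + 1/8
L_1(t) = (t + 3)(t - 3) / [-8] = -(1/8)t^2 + 9/8
L_2(t) = (t + 3)(t - 1) / [12] = (1/12)t^2 + (1/6)t - 1/4
p(t) = (-26)·L_0 + (-6)·L_1 + (-32)·L_2
  (-26)·L_0(t) = -(13/12)t^2 + (13/3)t - 13/4
  (-6)·L_1(t) = (3/4)t^2 - 27/4
  (-32)·L_2(t) = -(8/3)t^2 - (16/3)t + 8
Adding term by term: -3t^2 - t - 2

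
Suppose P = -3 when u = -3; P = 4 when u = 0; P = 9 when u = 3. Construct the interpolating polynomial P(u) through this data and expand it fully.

P(u) = -(1/9)u^2 + 2u + 4

Newton's divided differences:
P[-3,0] = (4 - (-3)) / (0 - (-3)) = 7/3
P[0,3] = (9 - 4) / (3 - 0) = 5/3
P[-3,0,3] = (5/3 - 7/3) / (3 - (-3)) = -1/9
P(u) = -3 + (7/3)·(u + 3) + (-1/9)·(u + 3)u
Expanding: P(u) = -(1/9)u^2 + 2u + 4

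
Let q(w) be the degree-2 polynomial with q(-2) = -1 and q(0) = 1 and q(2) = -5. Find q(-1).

1

Evaluate each Lagrange basis at w = -1:
L_0(-1) = (-1)·(-3)/[(-2)·(-4)] = 3/8
L_1(-1) = (1)·(-3)/[(2)·(-2)] = 3/4
L_2(-1) = (1)·(-1)/[(4)·(2)] = -1/8
Sum: (-1)·(3/8) + 1·(3/4) + (-5)·(-1/8) = 1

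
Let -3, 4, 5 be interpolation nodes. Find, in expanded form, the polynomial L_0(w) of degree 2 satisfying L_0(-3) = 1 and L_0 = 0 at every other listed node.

L_0(w) = (w - 4)(w - 5) / [(-7)·(-8)]
       = (w^2 - 9w + 20) / (56)

L_0(w) = (1/56)w^2 - (9/56)w + 5/14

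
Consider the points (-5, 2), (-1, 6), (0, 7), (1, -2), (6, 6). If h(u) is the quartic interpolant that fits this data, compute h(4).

Using Newton's divided-difference form:
h[-5,-1] = (6 - 2) / (-1 - (-5)) = 1
h[-1,0] = (7 - 6) / (0 - (-1)) = 1
h[0,1] = (-2 - 7) / (1 - 0) = -9
h[1,6] = (6 - (-2)) / (6 - 1) = 8/5
h[-5,-1,0] = (1 - 1) / (0 - (-5)) = 0
h[-1,0,1] = (-9 - 1) / (1 - (-1)) = -5
h[0,1,6] = (8/5 - (-9)) / (6 - 0) = 53/30
h[-5,-1,0,1] = (-5 - 0) / (1 - (-5)) = -5/6
h[-1,0,1,6] = (53/30 - (-5)) / (6 - (-1)) = 29/30
h[-5,-1,0,1,6] = (29/30 - (-5/6)) / (6 - (-5)) = 9/55
h(4) = 2 + 1·(9) + 0·(9)·(5) + (-5/6)·(9)·(5)·(4) + (9/55)·(9)·(5)·(4)·(3) = -557/11

-557/11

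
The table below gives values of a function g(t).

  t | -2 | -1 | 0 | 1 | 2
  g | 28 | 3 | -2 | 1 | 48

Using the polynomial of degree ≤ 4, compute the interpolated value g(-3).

Evaluate each Lagrange basis at t = -3:
L_0(-3) = (-2)·(-3)·(-4)·(-5)/[(-1)·(-2)·(-3)·(-4)] = 5
L_1(-3) = (-1)·(-3)·(-4)·(-5)/[(1)·(-1)·(-2)·(-3)] = -10
L_2(-3) = (-1)·(-2)·(-4)·(-5)/[(2)·(1)·(-1)·(-2)] = 10
L_3(-3) = (-1)·(-2)·(-3)·(-5)/[(3)·(2)·(1)·(-1)] = -5
L_4(-3) = (-1)·(-2)·(-3)·(-4)/[(4)·(3)·(2)·(1)] = 1
Sum: 28·(5) + 3·(-10) + (-2)·(10) + 1·(-5) + 48·(1) = 133

133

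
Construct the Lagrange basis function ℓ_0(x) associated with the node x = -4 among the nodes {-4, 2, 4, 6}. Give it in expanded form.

ℓ_0(x) = (x - 2)(x - 4)(x - 6) / [(-6)·(-8)·(-10)]
       = (x^3 - 12x^2 + 44x - 48) / (-480)

ℓ_0(x) = -(1/480)x^3 + (1/40)x^2 - (11/120)x + 1/10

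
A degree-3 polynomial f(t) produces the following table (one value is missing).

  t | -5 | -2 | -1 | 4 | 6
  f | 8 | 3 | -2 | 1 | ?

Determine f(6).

5029/135

The 4 known values determine f uniquely (degree ≤ 3).
L_0(6) = (8)·(7)·(2)/[(-3)·(-4)·(-9)] = -28/27
L_1(6) = (11)·(7)·(2)/[(3)·(-1)·(-6)] = 77/9
L_2(6) = (11)·(8)·(2)/[(4)·(1)·(-5)] = -44/5
L_3(6) = (11)·(8)·(7)/[(9)·(6)·(5)] = 308/135
Sum: 8·(-28/27) + 3·(77/9) + (-2)·(-44/5) + 1·(308/135) = 5029/135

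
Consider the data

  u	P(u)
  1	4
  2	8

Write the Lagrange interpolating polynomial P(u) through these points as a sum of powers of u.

P(u) = 4u

Build the Lagrange basis polynomials:
L_0(u) = (u - 2) / [-1] = -u + 2
L_1(u) = (u - 1) / [1] = u - 1
P(u) = 4·L_0 + 8·L_1
  4·L_0(u) = -4u + 8
  8·L_1(u) = 8u - 8
Adding term by term: 4u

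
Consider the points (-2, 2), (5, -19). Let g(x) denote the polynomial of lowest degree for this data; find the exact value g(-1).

Evaluate each Lagrange basis at x = -1:
L_0(-1) = (-6)/[(-7)] = 6/7
L_1(-1) = (1)/[(7)] = 1/7
Sum: 2·(6/7) + (-19)·(1/7) = -1

-1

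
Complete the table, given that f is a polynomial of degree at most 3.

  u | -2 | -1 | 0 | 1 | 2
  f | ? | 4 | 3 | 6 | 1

21

The 4 known values determine f uniquely (degree ≤ 3).
Evaluate each Lagrange basis at u = -2:
L_0(-2) = (-2)·(-3)·(-4)/[(-1)·(-2)·(-3)] = 4
L_1(-2) = (-1)·(-3)·(-4)/[(1)·(-1)·(-2)] = -6
L_2(-2) = (-1)·(-2)·(-4)/[(2)·(1)·(-1)] = 4
L_3(-2) = (-1)·(-2)·(-3)/[(3)·(2)·(1)] = -1
Sum: 4·(4) + 3·(-6) + 6·(4) + 1·(-1) = 21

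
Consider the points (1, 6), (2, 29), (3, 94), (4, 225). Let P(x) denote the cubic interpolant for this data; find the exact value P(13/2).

Using Newton's divided-difference form:
P[1,2] = (29 - 6) / (2 - 1) = 23
P[2,3] = (94 - 29) / (3 - 2) = 65
P[3,4] = (225 - 94) / (4 - 3) = 131
P[1,2,3] = (65 - 23) / (3 - 1) = 21
P[2,3,4] = (131 - 65) / (4 - 2) = 33
P[1,2,3,4] = (33 - 21) / (4 - 1) = 4
P(13/2) = 6 + 23·(11/2) + 21·(11/2)·(9/2) + 4·(11/2)·(9/2)·(7/2) = 3995/4

3995/4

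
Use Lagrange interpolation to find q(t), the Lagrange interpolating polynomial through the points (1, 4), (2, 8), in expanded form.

q(t) = 4t

Build the Lagrange basis polynomials:
L_0(t) = (t - 2) / [-1] = -t + 2
L_1(t) = (t - 1) / [1] = t - 1
q(t) = 4·L_0 + 8·L_1
  4·L_0(t) = -4t + 8
  8·L_1(t) = 8t - 8
Adding term by term: 4t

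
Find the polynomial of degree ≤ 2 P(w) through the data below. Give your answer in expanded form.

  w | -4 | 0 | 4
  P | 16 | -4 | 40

P(w) = 2w^2 + 3w - 4

Newton's divided differences:
P[-4,0] = (-4 - 16) / (0 - (-4)) = -5
P[0,4] = (40 - (-4)) / (4 - 0) = 11
P[-4,0,4] = (11 - (-5)) / (4 - (-4)) = 2
P(w) = 16 + (-5)·(w + 4) + 2·(w + 4)w
Expanding: P(w) = 2w^2 + 3w - 4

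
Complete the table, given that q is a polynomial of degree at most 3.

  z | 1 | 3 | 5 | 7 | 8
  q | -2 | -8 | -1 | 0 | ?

-123/16

The 4 known values determine q uniquely (degree ≤ 3).
Evaluate each Lagrange basis at z = 8:
L_0(8) = (5)·(3)·(1)/[(-2)·(-4)·(-6)] = -5/16
L_1(8) = (7)·(3)·(1)/[(2)·(-2)·(-4)] = 21/16
L_2(8) = (7)·(5)·(1)/[(4)·(2)·(-2)] = -35/16
L_3(8) = (7)·(5)·(3)/[(6)·(4)·(2)] = 35/16
Sum: (-2)·(-5/16) + (-8)·(21/16) + (-1)·(-35/16) + 0 = -123/16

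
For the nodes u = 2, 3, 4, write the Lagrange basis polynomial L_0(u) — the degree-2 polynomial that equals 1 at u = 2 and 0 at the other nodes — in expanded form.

L_0(u) = (u - 3)(u - 4) / [(-1)·(-2)]
       = (u^2 - 7u + 12) / (2)

L_0(u) = (1/2)u^2 - (7/2)u + 6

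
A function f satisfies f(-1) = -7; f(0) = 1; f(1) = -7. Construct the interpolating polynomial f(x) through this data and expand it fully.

Newton's divided differences:
f[-1,0] = (1 - (-7)) / (0 - (-1)) = 8
f[0,1] = (-7 - 1) / (1 - 0) = -8
f[-1,0,1] = (-8 - 8) / (1 - (-1)) = -8
f(x) = -7 + 8·(x + 1) + (-8)·(x + 1)x
Expanding: f(x) = -8x^2 + 1

f(x) = -8x^2 + 1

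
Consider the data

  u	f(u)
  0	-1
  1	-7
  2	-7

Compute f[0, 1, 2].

f[0,1] = (-7 - (-1)) / (1 - 0) = -6
f[1,2] = (-7 - (-7)) / (2 - 1) = 0
f[0,1,2] = (0 - (-6)) / (2 - 0) = 3

3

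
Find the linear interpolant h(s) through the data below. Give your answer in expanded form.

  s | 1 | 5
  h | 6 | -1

h(s) = -(7/4)s + 31/4

Build the Lagrange basis polynomials:
L_0(s) = (s - 5) / [-4] = -(1/4)s + 5/4
L_1(s) = (s - 1) / [4] = (1/4)s - 1/4
h(s) = 6·L_0 + (-1)·L_1
  6·L_0(s) = -(3/2)s + 15/2
  (-1)·L_1(s) = -(1/4)s + 1/4
Adding term by term: -(7/4)s + 31/4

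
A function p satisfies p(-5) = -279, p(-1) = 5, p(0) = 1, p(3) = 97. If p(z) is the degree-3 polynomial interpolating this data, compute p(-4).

Using Newton's divided-difference form:
p[-5,-1] = (5 - (-279)) / (-1 - (-5)) = 71
p[-1,0] = (1 - 5) / (0 - (-1)) = -4
p[0,3] = (97 - 1) / (3 - 0) = 32
p[-5,-1,0] = (-4 - 71) / (0 - (-5)) = -15
p[-1,0,3] = (32 - (-4)) / (3 - (-1)) = 9
p[-5,-1,0,3] = (9 - (-15)) / (3 - (-5)) = 3
p(-4) = -279 + 71·(1) + (-15)·(1)·(-3) + 3·(1)·(-3)·(-4) = -127

-127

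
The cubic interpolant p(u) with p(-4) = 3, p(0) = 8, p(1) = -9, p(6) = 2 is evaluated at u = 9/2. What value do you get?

-54853/1600

Using Newton's divided-difference form:
p[-4,0] = (8 - 3) / (0 - (-4)) = 5/4
p[0,1] = (-9 - 8) / (1 - 0) = -17
p[1,6] = (2 - (-9)) / (6 - 1) = 11/5
p[-4,0,1] = (-17 - 5/4) / (1 - (-4)) = -73/20
p[0,1,6] = (11/5 - (-17)) / (6 - 0) = 16/5
p[-4,0,1,6] = (16/5 - (-73/20)) / (6 - (-4)) = 137/200
p(9/2) = 3 + (5/4)·(17/2) + (-73/20)·(17/2)·(9/2) + (137/200)·(17/2)·(9/2)·(7/2) = -54853/1600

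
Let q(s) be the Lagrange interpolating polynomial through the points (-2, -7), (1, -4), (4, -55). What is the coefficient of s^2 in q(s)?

The leading coefficient equals the top divided difference q[-2,1,4].
q[-2,1] = (-4 - (-7)) / (1 - (-2)) = 1
q[1,4] = (-55 - (-4)) / (4 - 1) = -17
q[-2,1,4] = (-17 - 1) / (4 - (-2)) = -3

-3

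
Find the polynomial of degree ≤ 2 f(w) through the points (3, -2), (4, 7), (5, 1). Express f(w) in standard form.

L_0(w) = (w - 4)(w - 5) / [2] = (1/2)w^2 - (9/2)w + 10
L_1(w) = (w - 3)(w - 5) / [-1] = -w^2 + 8w - 15
L_2(w) = (w - 3)(w - 4) / [2] = (1/2)w^2 - (7/2)w + 6
f(w) = (-2)·L_0 + 7·L_1 + 1·L_2
  (-2)·L_0(w) = -w^2 + 9w - 20
  7·L_1(w) = -7w^2 + 56w - 105
  1·L_2(w) = (1/2)w^2 - (7/2)w + 6
Adding term by term: -(15/2)w^2 + (123/2)w - 119

f(w) = -(15/2)w^2 + (123/2)w - 119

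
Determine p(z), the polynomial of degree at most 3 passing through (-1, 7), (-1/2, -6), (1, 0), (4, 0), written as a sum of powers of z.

L_0(z) = (z + 1/2)(z - 1)(z - 4) / [-5] = -(1/5)z^3 + (9/10)z^2 - (3/10)z - 2/5
L_1(z) = (z + 1)(z - 1)(z - 4) / [27/8] = (8/27)z^3 - (32/27)z^2 - (8/27)z + 32/27
L_2(z) = (z + 1)(z + 1/2)(z - 4) / [-9] = -(1/9)z^3 + (5/18)z^2 + (11/18)z + 2/9
L_3(z) = (z + 1)(z + 1/2)(z - 1) / [135/2] = (2/135)z^3 + (1/135)z^2 - (2/135)z - 1/135
p(z) = 7·L_0 + (-6)·L_1 + 0·L_2 + 0·L_3
  7·L_0(z) = -(7/5)z^3 + (63/10)z^2 - (21/10)z - 14/5
  (-6)·L_1(z) = -(16/9)z^3 + (64/9)z^2 + (16/9)z - 64/9
  0·L_2(z) = 0
  0·L_3(z) = 0
Adding term by term: -(143/45)z^3 + (1207/90)z^2 - (29/90)z - 446/45

p(z) = -(143/45)z^3 + (1207/90)z^2 - (29/90)z - 446/45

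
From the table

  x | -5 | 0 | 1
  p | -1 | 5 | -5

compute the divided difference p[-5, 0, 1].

-28/15

p[-5,0] = (5 - (-1)) / (0 - (-5)) = 6/5
p[0,1] = (-5 - 5) / (1 - 0) = -10
p[-5,0,1] = (-10 - 6/5) / (1 - (-5)) = -28/15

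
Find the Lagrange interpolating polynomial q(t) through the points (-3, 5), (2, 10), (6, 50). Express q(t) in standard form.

L_0(t) = (t - 2)(t - 6) / [45] = (1/45)t^2 - (8/45)t + 4/15
L_1(t) = (t + 3)(t - 6) / [-20] = -(1/20)t^2 + (3/20)t + 9/10
L_2(t) = (t + 3)(t - 2) / [36] = (1/36)t^2 + (1/36)t - 1/6
q(t) = 5·L_0 + 10·L_1 + 50·L_2
  5·L_0(t) = (1/9)t^2 - (8/9)t + 4/3
  10·L_1(t) = -(1/2)t^2 + (3/2)t + 9
  50·L_2(t) = (25/18)t^2 + (25/18)t - 25/3
Adding term by term: t^2 + 2t + 2

q(t) = t^2 + 2t + 2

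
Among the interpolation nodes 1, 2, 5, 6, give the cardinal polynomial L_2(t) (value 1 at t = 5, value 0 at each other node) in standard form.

L_2(t) = -(1/12)t^3 + (3/4)t^2 - (5/3)t + 1

L_2(t) = (t - 1)(t - 2)(t - 6) / [(4)·(3)·(-1)]
       = (t^3 - 9t^2 + 20t - 12) / (-12)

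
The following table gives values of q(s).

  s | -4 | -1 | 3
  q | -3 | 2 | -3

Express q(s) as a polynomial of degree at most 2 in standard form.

q(s) = -(5/12)s^2 - (5/12)s + 2

Newton's divided differences:
q[-4,-1] = (2 - (-3)) / (-1 - (-4)) = 5/3
q[-1,3] = (-3 - 2) / (3 - (-1)) = -5/4
q[-4,-1,3] = (-5/4 - 5/3) / (3 - (-4)) = -5/12
q(s) = -3 + (5/3)·(s + 4) + (-5/12)·(s + 4)(s + 1)
Expanding: q(s) = -(5/12)s^2 - (5/12)s + 2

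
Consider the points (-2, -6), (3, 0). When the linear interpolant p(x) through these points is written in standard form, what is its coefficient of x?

6/5

Build the Lagrange basis polynomials:
L_0(x) = (x - 3) / [-5] = -(1/5)x + 3/5
L_1(x) = (x + 2) / [5] = (1/5)x + 2/5
p(x) = (-6)·L_0 + 0·L_1
Only the coefficient of x is needed; take it from each L_i and combine:
(-6)·(-1/5) + 0·(1/5) = 6/5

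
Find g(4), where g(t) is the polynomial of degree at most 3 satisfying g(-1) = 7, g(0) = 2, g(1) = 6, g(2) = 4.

-78

Using Newton's divided-difference form:
g[-1,0] = (2 - 7) / (0 - (-1)) = -5
g[0,1] = (6 - 2) / (1 - 0) = 4
g[1,2] = (4 - 6) / (2 - 1) = -2
g[-1,0,1] = (4 - (-5)) / (1 - (-1)) = 9/2
g[0,1,2] = (-2 - 4) / (2 - 0) = -3
g[-1,0,1,2] = (-3 - 9/2) / (2 - (-1)) = -5/2
g(4) = 7 + (-5)·(5) + (9/2)·(5)·(4) + (-5/2)·(5)·(4)·(3) = -78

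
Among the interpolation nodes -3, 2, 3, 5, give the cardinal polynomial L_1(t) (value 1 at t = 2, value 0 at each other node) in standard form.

L_1(t) = (t + 3)(t - 3)(t - 5) / [(5)·(-1)·(-3)]
       = (t^3 - 5t^2 - 9t + 45) / (15)

L_1(t) = (1/15)t^3 - (1/3)t^2 - (3/5)t + 3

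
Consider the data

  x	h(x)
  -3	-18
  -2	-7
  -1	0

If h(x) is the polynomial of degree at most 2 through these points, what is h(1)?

Evaluate each Lagrange basis at x = 1:
L_0(1) = (3)·(2)/[(-1)·(-2)] = 3
L_1(1) = (4)·(2)/[(1)·(-1)] = -8
L_2(1) = (4)·(3)/[(2)·(1)] = 6
Sum: (-18)·(3) + (-7)·(-8) + 0 = 2

2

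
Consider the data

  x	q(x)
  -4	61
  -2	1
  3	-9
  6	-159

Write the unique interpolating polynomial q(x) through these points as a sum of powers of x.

Build the Lagrange basis polynomials:
L_0(x) = (x + 2)(x - 3)(x - 6) / [-140] = -(1/140)x^3 + (1/20)x^2 - 9/35
L_1(x) = (x + 4)(x - 3)(x - 6) / [80] = (1/80)x^3 - (1/16)x^2 - (9/40)x + 9/10
L_2(x) = (x + 4)(x + 2)(x - 6) / [-105] = -(1/105)x^3 + (4/15)x + 16/35
L_3(x) = (x + 4)(x + 2)(x - 3) / [240] = (1/240)x^3 + (1/80)x^2 - (1/24)x - 1/10
q(x) = 61·L_0 + 1·L_1 + (-9)·L_2 + (-159)·L_3
  61·L_0(x) = -(61/140)x^3 + (61/20)x^2 - 549/35
  1·L_1(x) = (1/80)x^3 - (1/16)x^2 - (9/40)x + 9/10
  (-9)·L_2(x) = (3/35)x^3 - (12/5)x - 144/35
  (-159)·L_3(x) = -(53/80)x^3 - (159/80)x^2 + (53/8)x + 159/10
Adding term by term: -x^3 + x^2 + 4x - 3

q(x) = -x^3 + x^2 + 4x - 3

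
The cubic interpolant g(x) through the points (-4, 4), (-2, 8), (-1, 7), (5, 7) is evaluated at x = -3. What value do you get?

457/63

L_0(-3) = (-1)·(-2)·(-8)/[(-2)·(-3)·(-9)] = 8/27
L_1(-3) = (1)·(-2)·(-8)/[(2)·(-1)·(-7)] = 8/7
L_2(-3) = (1)·(-1)·(-8)/[(3)·(1)·(-6)] = -4/9
L_3(-3) = (1)·(-1)·(-2)/[(9)·(7)·(6)] = 1/189
Sum: 4·(8/27) + 8·(8/7) + 7·(-4/9) + 7·(1/189) = 457/63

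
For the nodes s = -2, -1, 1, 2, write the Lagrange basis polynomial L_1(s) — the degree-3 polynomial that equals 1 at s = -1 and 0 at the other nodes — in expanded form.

L_1(s) = (s + 2)(s - 1)(s - 2) / [(1)·(-2)·(-3)]
       = (s^3 - s^2 - 4s + 4) / (6)

L_1(s) = (1/6)s^3 - (1/6)s^2 - (2/3)s + 2/3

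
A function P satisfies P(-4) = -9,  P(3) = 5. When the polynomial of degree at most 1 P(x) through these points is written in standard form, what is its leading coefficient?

The leading coefficient equals the top divided difference P[-4,3].
P[-4,3] = (5 - (-9)) / (3 - (-4)) = 2

2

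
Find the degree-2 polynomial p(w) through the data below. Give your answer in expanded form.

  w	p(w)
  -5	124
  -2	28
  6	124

Build the Lagrange basis polynomials:
L_0(w) = (w + 2)(w - 6) / [33] = (1/33)w^2 - (4/33)w - 4/11
L_1(w) = (w + 5)(w - 6) / [-24] = -(1/24)w^2 + (1/24)w + 5/4
L_2(w) = (w + 5)(w + 2) / [88] = (1/88)w^2 + (7/88)w + 5/44
p(w) = 124·L_0 + 28·L_1 + 124·L_2
  124·L_0(w) = (124/33)w^2 - (496/33)w - 496/11
  28·L_1(w) = -(7/6)w^2 + (7/6)w + 35
  124·L_2(w) = (31/22)w^2 + (217/22)w + 155/11
Adding term by term: 4w^2 - 4w + 4

p(w) = 4w^2 - 4w + 4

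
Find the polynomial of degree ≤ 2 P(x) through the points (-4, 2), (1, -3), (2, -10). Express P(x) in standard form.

P(x) = -x^2 - 4x + 2

Newton's divided differences:
P[-4,1] = (-3 - 2) / (1 - (-4)) = -1
P[1,2] = (-10 - (-3)) / (2 - 1) = -7
P[-4,1,2] = (-7 - (-1)) / (2 - (-4)) = -1
P(x) = 2 + (-1)·(x + 4) + (-1)·(x + 4)(x - 1)
Expanding: P(x) = -x^2 - 4x + 2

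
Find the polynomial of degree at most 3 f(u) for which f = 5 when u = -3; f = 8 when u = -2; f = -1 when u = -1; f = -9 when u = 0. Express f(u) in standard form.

f(u) = (13/6)u^3 + 7u^2 - (19/6)u - 9

Build the Lagrange basis polynomials:
L_0(u) = (u + 2)(u + 1)u / [-6] = -(1/6)u^3 - (1/2)u^2 - (1/3)u
L_1(u) = (u + 3)(u + 1)u / [2] = (1/2)u^3 + 2u^2 + (3/2)u
L_2(u) = (u + 3)(u + 2)u / [-2] = -(1/2)u^3 - (5/2)u^2 - 3u
L_3(u) = (u + 3)(u + 2)(u + 1) / [6] = (1/6)u^3 + u^2 + (11/6)u + 1
f(u) = 5·L_0 + 8·L_1 + (-1)·L_2 + (-9)·L_3
  5·L_0(u) = -(5/6)u^3 - (5/2)u^2 - (5/3)u
  8·L_1(u) = 4u^3 + 16u^2 + 12u
  (-1)·L_2(u) = (1/2)u^3 + (5/2)u^2 + 3u
  (-9)·L_3(u) = -(3/2)u^3 - 9u^2 - (33/2)u - 9
Adding term by term: (13/6)u^3 + 7u^2 - (19/6)u - 9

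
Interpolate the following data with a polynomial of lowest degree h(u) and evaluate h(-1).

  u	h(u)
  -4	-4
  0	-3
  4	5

-125/32

Using Newton's divided-difference form:
h[-4,0] = (-3 - (-4)) / (0 - (-4)) = 1/4
h[0,4] = (5 - (-3)) / (4 - 0) = 2
h[-4,0,4] = (2 - 1/4) / (4 - (-4)) = 7/32
h(-1) = -4 + (1/4)·(3) + (7/32)·(3)·(-1) = -125/32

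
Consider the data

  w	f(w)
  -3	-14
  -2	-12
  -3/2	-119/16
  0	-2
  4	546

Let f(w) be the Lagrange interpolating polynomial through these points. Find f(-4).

26

Evaluate each Lagrange basis at w = -4:
L_0(-4) = (-2)·(-5/2)·(-4)·(-8)/[(-1)·(-3/2)·(-3)·(-7)] = 320/63
L_1(-4) = (-1)·(-5/2)·(-4)·(-8)/[(1)·(-1/2)·(-2)·(-6)] = -40/3
L_2(-4) = (-1)·(-2)·(-4)·(-8)/[(3/2)·(1/2)·(-3/2)·(-11/2)] = 1024/99
L_3(-4) = (-1)·(-2)·(-5/2)·(-8)/[(3)·(2)·(3/2)·(-4)] = -10/9
L_4(-4) = (-1)·(-2)·(-5/2)·(-4)/[(7)·(6)·(11/2)·(4)] = 5/231
Sum: (-14)·(320/63) + (-12)·(-40/3) + (-119/16)·(1024/99) + (-2)·(-10/9) + 546·(5/231) = 26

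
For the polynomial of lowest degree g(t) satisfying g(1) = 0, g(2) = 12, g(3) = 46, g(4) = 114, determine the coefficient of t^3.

L_0(t) = (t - 2)(t - 3)(t - 4) / [-6] = -(1/6)t^3 + (3/2)t^2 - (13/3)t + 4
L_1(t) = (t - 1)(t - 3)(t - 4) / [2] = (1/2)t^3 - 4t^2 + (19/2)t - 6
L_2(t) = (t - 1)(t - 2)(t - 4) / [-2] = -(1/2)t^3 + (7/2)t^2 - 7t + 4
L_3(t) = (t - 1)(t - 2)(t - 3) / [6] = (1/6)t^3 - t^2 + (11/6)t - 1
g(t) = 0·L_0 + 12·L_1 + 46·L_2 + 114·L_3
Only the coefficient of t^3 is needed; take it from each L_i and combine:
0·(-1/6) + 12·(1/2) + 46·(-1/2) + 114·(1/6) = 2

2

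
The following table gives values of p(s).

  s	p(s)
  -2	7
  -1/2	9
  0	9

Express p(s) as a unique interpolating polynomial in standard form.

p(s) = -(2/3)s^2 - (1/3)s + 9

Build the Lagrange basis polynomials:
L_0(s) = (s + 1/2)s / [3] = (1/3)s^2 + (1/6)s
L_1(s) = (s + 2)s / [-3/4] = -(4/3)s^2 - (8/3)s
L_2(s) = (s + 2)(s + 1/2) / [1] = s^2 + (5/2)s + 1
p(s) = 7·L_0 + 9·L_1 + 9·L_2
  7·L_0(s) = (7/3)s^2 + (7/6)s
  9·L_1(s) = -12s^2 - 24s
  9·L_2(s) = 9s^2 + (45/2)s + 9
Adding term by term: -(2/3)s^2 - (1/3)s + 9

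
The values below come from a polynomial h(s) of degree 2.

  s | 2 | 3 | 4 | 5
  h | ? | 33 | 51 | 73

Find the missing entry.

19

The 3 known values determine h uniquely (degree ≤ 2).
L_0(2) = (-2)·(-3)/[(-1)·(-2)] = 3
L_1(2) = (-1)·(-3)/[(1)·(-1)] = -3
L_2(2) = (-1)·(-2)/[(2)·(1)] = 1
Sum: 33·(3) + 51·(-3) + 73·(1) = 19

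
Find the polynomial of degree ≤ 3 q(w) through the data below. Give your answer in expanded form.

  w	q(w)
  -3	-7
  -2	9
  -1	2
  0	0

q(w) = (14/3)w^3 + (33/2)w^2 + (59/6)w

Newton's divided differences:
q[-3,-2] = (9 - (-7)) / (-2 - (-3)) = 16
q[-2,-1] = (2 - 9) / (-1 - (-2)) = -7
q[-1,0] = (0 - 2) / (0 - (-1)) = -2
q[-3,-2,-1] = (-7 - 16) / (-1 - (-3)) = -23/2
q[-2,-1,0] = (-2 - (-7)) / (0 - (-2)) = 5/2
q[-3,-2,-1,0] = (5/2 - (-23/2)) / (0 - (-3)) = 14/3
q(w) = -7 + 16·(w + 3) + (-23/2)·(w + 3)(w + 2) + (14/3)·(w + 3)(w + 2)(w + 1)
Expanding: q(w) = (14/3)w^3 + (33/2)w^2 + (59/6)w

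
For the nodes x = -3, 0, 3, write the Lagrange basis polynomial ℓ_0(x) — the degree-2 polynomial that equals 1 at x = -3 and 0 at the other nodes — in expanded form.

ℓ_0(x) = (1/18)x^2 - (1/6)x

ℓ_0(x) = x(x - 3) / [(-3)·(-6)]
       = (x^2 - 3x) / (18)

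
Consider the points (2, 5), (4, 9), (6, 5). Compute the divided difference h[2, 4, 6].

h[2,4] = (9 - 5) / (4 - 2) = 2
h[4,6] = (5 - 9) / (6 - 4) = -2
h[2,4,6] = (-2 - 2) / (6 - 2) = -1

-1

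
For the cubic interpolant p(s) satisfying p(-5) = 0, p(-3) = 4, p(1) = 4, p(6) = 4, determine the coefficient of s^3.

The leading coefficient equals the top divided difference p[-5,-3,1,6].
p[-5,-3] = (4 - 0) / (-3 - (-5)) = 2
p[-3,1] = (4 - 4) / (1 - (-3)) = 0
p[1,6] = (4 - 4) / (6 - 1) = 0
p[-5,-3,1] = (0 - 2) / (1 - (-5)) = -1/3
p[-3,1,6] = (0 - 0) / (6 - (-3)) = 0
p[-5,-3,1,6] = (0 - (-1/3)) / (6 - (-5)) = 1/33

1/33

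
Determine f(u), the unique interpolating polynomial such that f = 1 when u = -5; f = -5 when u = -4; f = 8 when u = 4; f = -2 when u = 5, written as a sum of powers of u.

f(u) = -(77/360)u^3 - (2/9)u^2 + (1817/360)u + 91/18

Newton's divided differences:
f[-5,-4] = (-5 - 1) / (-4 - (-5)) = -6
f[-4,4] = (8 - (-5)) / (4 - (-4)) = 13/8
f[4,5] = (-2 - 8) / (5 - 4) = -10
f[-5,-4,4] = (13/8 - (-6)) / (4 - (-5)) = 61/72
f[-4,4,5] = (-10 - 13/8) / (5 - (-4)) = -31/24
f[-5,-4,4,5] = (-31/24 - 61/72) / (5 - (-5)) = -77/360
f(u) = 1 + (-6)·(u + 5) + (61/72)·(u + 5)(u + 4) + (-77/360)·(u + 5)(u + 4)(u - 4)
Expanding: f(u) = -(77/360)u^3 - (2/9)u^2 + (1817/360)u + 91/18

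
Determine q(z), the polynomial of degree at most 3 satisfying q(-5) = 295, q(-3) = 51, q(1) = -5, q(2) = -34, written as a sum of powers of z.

Build the Lagrange basis polynomials:
L_0(z) = (z + 3)(z - 1)(z - 2) / [-84] = -(1/84)z^3 + (1/12)z - 1/14
L_1(z) = (z + 5)(z - 1)(z - 2) / [40] = (1/40)z^3 + (1/20)z^2 - (13/40)z + 1/4
L_2(z) = (z + 5)(z + 3)(z - 2) / [-24] = -(1/24)z^3 - (1/4)z^2 + (1/24)z + 5/4
L_3(z) = (z + 5)(z + 3)(z - 1) / [35] = (1/35)z^3 + (1/5)z^2 + (1/5)z - 3/7
q(z) = 295·L_0 + 51·L_1 + (-5)·L_2 + (-34)·L_3
  295·L_0(z) = -(295/84)z^3 + (295/12)z - 295/14
  51·L_1(z) = (51/40)z^3 + (51/20)z^2 - (663/40)z + 51/4
  (-5)·L_2(z) = (5/24)z^3 + (5/4)z^2 - (5/24)z - 25/4
  (-34)·L_3(z) = -(34/35)z^3 - (34/5)z^2 - (34/5)z + 102/7
Adding term by term: -3z^3 - 3z^2 + z

q(z) = -3z^3 - 3z^2 + z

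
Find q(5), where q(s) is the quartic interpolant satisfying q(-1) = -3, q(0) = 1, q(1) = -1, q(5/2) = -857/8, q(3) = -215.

Evaluate each Lagrange basis at s = 5:
L_0(5) = (5)·(4)·(5/2)·(2)/[(-1)·(-2)·(-7/2)·(-4)] = 25/7
L_1(5) = (6)·(4)·(5/2)·(2)/[(1)·(-1)·(-5/2)·(-3)] = -16
L_2(5) = (6)·(5)·(5/2)·(2)/[(2)·(1)·(-3/2)·(-2)] = 25
L_3(5) = (6)·(5)·(4)·(2)/[(7/2)·(5/2)·(3/2)·(-1/2)] = -256/7
L_4(5) = (6)·(5)·(4)·(5/2)/[(4)·(3)·(2)·(1/2)] = 25
Sum: (-3)·(25/7) + 1·(-16) + (-1)·(25) + (-857/8)·(-256/7) + (-215)·(25) = -1509

-1509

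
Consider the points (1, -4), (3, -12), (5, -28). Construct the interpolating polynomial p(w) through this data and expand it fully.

L_0(w) = (w - 3)(w - 5) / [8] = (1/8)w^2 - w + 15/8
L_1(w) = (w - 1)(w - 5) / [-4] = -(1/4)w^2 + (3/2)w - 5/4
L_2(w) = (w - 1)(w - 3) / [8] = (1/8)w^2 - (1/2)w + 3/8
p(w) = (-4)·L_0 + (-12)·L_1 + (-28)·L_2
  (-4)·L_0(w) = -(1/2)w^2 + 4w - 15/2
  (-12)·L_1(w) = 3w^2 - 18w + 15
  (-28)·L_2(w) = -(7/2)w^2 + 14w - 21/2
Adding term by term: -w^2 - 3

p(w) = -w^2 - 3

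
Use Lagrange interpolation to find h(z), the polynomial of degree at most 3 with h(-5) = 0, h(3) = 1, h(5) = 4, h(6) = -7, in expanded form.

Build the Lagrange basis polynomials:
L_0(z) = (z - 3)(z - 5)(z - 6) / [-880] = -(1/880)z^3 + (7/440)z^2 - (63/880)z + 9/88
L_1(z) = (z + 5)(z - 5)(z - 6) / [48] = (1/48)z^3 - (1/8)z^2 - (25/48)z + 25/8
L_2(z) = (z + 5)(z - 3)(z - 6) / [-20] = -(1/20)z^3 + (1/5)z^2 + (27/20)z - 9/2
L_3(z) = (z + 5)(z - 3)(z - 5) / [33] = (1/33)z^3 - (1/11)z^2 - (25/33)z + 25/11
h(z) = 0·L_0 + 1·L_1 + 4·L_2 + (-7)·L_3
  0·L_0(z) = 0
  1·L_1(z) = (1/48)z^3 - (1/8)z^2 - (25/48)z + 25/8
  4·L_2(z) = -(1/5)z^3 + (4/5)z^2 + (27/5)z - 18
  (-7)·L_3(z) = -(7/33)z^3 + (7/11)z^2 + (175/33)z - 175/11
Adding term by term: -(1033/2640)z^3 + (577/440)z^2 + (26881/2640)z - 2709/88

h(z) = -(1033/2640)z^3 + (577/440)z^2 + (26881/2640)z - 2709/88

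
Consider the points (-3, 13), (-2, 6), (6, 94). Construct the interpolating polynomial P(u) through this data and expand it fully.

P(u) = 2u^2 + 3u + 4

Build the Lagrange basis polynomials:
L_0(u) = (u + 2)(u - 6) / [9] = (1/9)u^2 - (4/9)u - 4/3
L_1(u) = (u + 3)(u - 6) / [-8] = -(1/8)u^2 + (3/8)u + 9/4
L_2(u) = (u + 3)(u + 2) / [72] = (1/72)u^2 + (5/72)u + 1/12
P(u) = 13·L_0 + 6·L_1 + 94·L_2
  13·L_0(u) = (13/9)u^2 - (52/9)u - 52/3
  6·L_1(u) = -(3/4)u^2 + (9/4)u + 27/2
  94·L_2(u) = (47/36)u^2 + (235/36)u + 47/6
Adding term by term: 2u^2 + 3u + 4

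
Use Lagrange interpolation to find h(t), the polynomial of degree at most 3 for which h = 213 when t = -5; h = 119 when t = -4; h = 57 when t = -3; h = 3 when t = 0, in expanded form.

Build the Lagrange basis polynomials:
L_0(t) = (t + 4)(t + 3)t / [-10] = -(1/10)t^3 - (7/10)t^2 - (6/5)t
L_1(t) = (t + 5)(t + 3)t / [4] = (1/4)t^3 + 2t^2 + (15/4)t
L_2(t) = (t + 5)(t + 4)t / [-6] = -(1/6)t^3 - (3/2)t^2 - (10/3)t
L_3(t) = (t + 5)(t + 4)(t + 3) / [60] = (1/60)t^3 + (1/5)t^2 + (47/60)t + 1
h(t) = 213·L_0 + 119·L_1 + 57·L_2 + 3·L_3
  213·L_0(t) = -(213/10)t^3 - (1491/10)t^2 - (1278/5)t
  119·L_1(t) = (119/4)t^3 + 238t^2 + (1785/4)t
  57·L_2(t) = -(19/2)t^3 - (171/2)t^2 - 190t
  3·L_3(t) = (1/20)t^3 + (3/5)t^2 + (47/20)t + 3
Adding term by term: -t^3 + 4t^2 + 3t + 3

h(t) = -t^3 + 4t^2 + 3t + 3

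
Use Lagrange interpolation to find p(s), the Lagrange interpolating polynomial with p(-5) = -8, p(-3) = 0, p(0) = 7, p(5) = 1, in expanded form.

p(s) = -(13/1200)s^3 - (21/50)s^2 + (281/240)s + 7

L_0(s) = (s + 3)s(s - 5) / [-100] = -(1/100)s^3 + (1/50)s^2 + (3/20)s
L_1(s) = (s + 5)s(s - 5) / [48] = (1/48)s^3 - (25/48)s
L_2(s) = (s + 5)(s + 3)(s - 5) / [-75] = -(1/75)s^3 - (1/25)s^2 + (1/3)s + 1
L_3(s) = (s + 5)(s + 3)s / [400] = (1/400)s^3 + (1/50)s^2 + (3/80)s
p(s) = (-8)·L_0 + 0·L_1 + 7·L_2 + 1·L_3
  (-8)·L_0(s) = (2/25)s^3 - (4/25)s^2 - (6/5)s
  0·L_1(s) = 0
  7·L_2(s) = -(7/75)s^3 - (7/25)s^2 + (7/3)s + 7
  1·L_3(s) = (1/400)s^3 + (1/50)s^2 + (3/80)s
Adding term by term: -(13/1200)s^3 - (21/50)s^2 + (281/240)s + 7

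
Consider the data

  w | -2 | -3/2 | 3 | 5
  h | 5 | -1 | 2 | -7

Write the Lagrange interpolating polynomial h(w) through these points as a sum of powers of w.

h(w) = -(649/1365)w^3 + (2089/910)w^2 + (1181/2730)w - 648/91

L_0(w) = (w + 3/2)(w - 3)(w - 5) / [-35/2] = -(2/35)w^3 + (13/35)w^2 - (6/35)w - 9/7
L_1(w) = (w + 2)(w - 3)(w - 5) / [117/8] = (8/117)w^3 - (16/39)w^2 - (8/117)w + 80/39
L_2(w) = (w + 2)(w + 3/2)(w - 5) / [-45] = -(1/45)w^3 + (1/30)w^2 + (29/90)w + 1/3
L_3(w) = (w + 2)(w + 3/2)(w - 3) / [91] = (1/91)w^3 + (1/182)w^2 - (15/182)w - 9/91
h(w) = 5·L_0 + (-1)·L_1 + 2·L_2 + (-7)·L_3
  5·L_0(w) = -(2/7)w^3 + (13/7)w^2 - (6/7)w - 45/7
  (-1)·L_1(w) = -(8/117)w^3 + (16/39)w^2 + (8/117)w - 80/39
  2·L_2(w) = -(2/45)w^3 + (1/15)w^2 + (29/45)w + 2/3
  (-7)·L_3(w) = -(1/13)w^3 - (1/26)w^2 + (15/26)w + 9/13
Adding term by term: -(649/1365)w^3 + (2089/910)w^2 + (1181/2730)w - 648/91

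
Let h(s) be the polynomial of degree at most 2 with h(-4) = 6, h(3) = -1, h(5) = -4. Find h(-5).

L_0(-5) = (-8)·(-10)/[(-7)·(-9)] = 80/63
L_1(-5) = (-1)·(-10)/[(7)·(-2)] = -5/7
L_2(-5) = (-1)·(-8)/[(9)·(2)] = 4/9
Sum: 6·(80/63) + (-1)·(-5/7) + (-4)·(4/9) = 59/9

59/9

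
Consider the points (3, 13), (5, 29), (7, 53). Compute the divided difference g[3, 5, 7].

1

g[3,5] = (29 - 13) / (5 - 3) = 8
g[5,7] = (53 - 29) / (7 - 5) = 12
g[3,5,7] = (12 - 8) / (7 - 3) = 1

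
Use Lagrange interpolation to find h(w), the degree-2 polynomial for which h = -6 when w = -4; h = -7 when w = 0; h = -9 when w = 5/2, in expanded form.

Build the Lagrange basis polynomials:
L_0(w) = w(w - 5/2) / [26] = (1/26)w^2 - (5/52)w
L_1(w) = (w + 4)(w - 5/2) / [-10] = -(1/10)w^2 - (3/20)w + 1
L_2(w) = (w + 4)w / [65/4] = (4/65)w^2 + (16/65)w
h(w) = (-6)·L_0 + (-7)·L_1 + (-9)·L_2
  (-6)·L_0(w) = -(3/13)w^2 + (15/26)w
  (-7)·L_1(w) = (7/10)w^2 + (21/20)w - 7
  (-9)·L_2(w) = -(36/65)w^2 - (144/65)w
Adding term by term: -(11/130)w^2 - (153/260)w - 7

h(w) = -(11/130)w^2 - (153/260)w - 7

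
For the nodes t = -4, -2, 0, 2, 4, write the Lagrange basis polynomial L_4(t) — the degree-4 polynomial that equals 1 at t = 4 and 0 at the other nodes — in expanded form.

L_4(t) = (1/384)t^4 + (1/96)t^3 - (1/96)t^2 - (1/24)t

L_4(t) = (t + 4)(t + 2)t(t - 2) / [(8)·(6)·(4)·(2)]
       = (t^4 + 4t^3 - 4t^2 - 16t) / (384)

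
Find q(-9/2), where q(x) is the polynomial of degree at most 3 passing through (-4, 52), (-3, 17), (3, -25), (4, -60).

625/8

Evaluate each Lagrange basis at x = -9/2:
L_0(-9/2) = (-3/2)·(-15/2)·(-17/2)/[(-1)·(-7)·(-8)] = 765/448
L_1(-9/2) = (-1/2)·(-15/2)·(-17/2)/[(1)·(-6)·(-7)] = -85/112
L_2(-9/2) = (-1/2)·(-3/2)·(-17/2)/[(7)·(6)·(-1)] = 17/112
L_3(-9/2) = (-1/2)·(-3/2)·(-15/2)/[(8)·(7)·(1)] = -45/448
Sum: 52·(765/448) + 17·(-85/112) + (-25)·(17/112) + (-60)·(-45/448) = 625/8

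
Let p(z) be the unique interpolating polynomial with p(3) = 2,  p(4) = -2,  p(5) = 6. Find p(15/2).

Evaluate each Lagrange basis at z = 15/2:
L_0(15/2) = (7/2)·(5/2)/[(-1)·(-2)] = 35/8
L_1(15/2) = (9/2)·(5/2)/[(1)·(-1)] = -45/4
L_2(15/2) = (9/2)·(7/2)/[(2)·(1)] = 63/8
Sum: 2·(35/8) + (-2)·(-45/4) + 6·(63/8) = 157/2

157/2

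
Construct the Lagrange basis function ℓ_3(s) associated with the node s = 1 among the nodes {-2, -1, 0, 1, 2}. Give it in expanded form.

ℓ_3(s) = (s + 2)(s + 1)s(s - 2) / [(3)·(2)·(1)·(-1)]
       = (s^4 + s^3 - 4s^2 - 4s) / (-6)

ℓ_3(s) = -(1/6)s^4 - (1/6)s^3 + (2/3)s^2 + (2/3)s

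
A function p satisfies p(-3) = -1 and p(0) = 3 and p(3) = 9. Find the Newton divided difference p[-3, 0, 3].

1/9

p[-3,0] = (3 - (-1)) / (0 - (-3)) = 4/3
p[0,3] = (9 - 3) / (3 - 0) = 2
p[-3,0,3] = (2 - 4/3) / (3 - (-3)) = 1/9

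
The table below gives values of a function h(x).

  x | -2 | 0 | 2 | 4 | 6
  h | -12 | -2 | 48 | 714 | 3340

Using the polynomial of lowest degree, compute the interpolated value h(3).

238

Evaluate each Lagrange basis at x = 3:
L_0(3) = (3)·(1)·(-1)·(-3)/[(-2)·(-4)·(-6)·(-8)] = 3/128
L_1(3) = (5)·(1)·(-1)·(-3)/[(2)·(-2)·(-4)·(-6)] = -5/32
L_2(3) = (5)·(3)·(-1)·(-3)/[(4)·(2)·(-2)·(-4)] = 45/64
L_3(3) = (5)·(3)·(1)·(-3)/[(6)·(4)·(2)·(-2)] = 15/32
L_4(3) = (5)·(3)·(1)·(-1)/[(8)·(6)·(4)·(2)] = -5/128
Sum: (-12)·(3/128) + (-2)·(-5/32) + 48·(45/64) + 714·(15/32) + 3340·(-5/128) = 238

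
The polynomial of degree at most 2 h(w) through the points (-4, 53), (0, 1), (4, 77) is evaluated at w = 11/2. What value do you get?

Evaluate each Lagrange basis at w = 11/2:
L_0(11/2) = (11/2)·(3/2)/[(-4)·(-8)] = 33/128
L_1(11/2) = (19/2)·(3/2)/[(4)·(-4)] = -57/64
L_2(11/2) = (19/2)·(11/2)/[(8)·(4)] = 209/128
Sum: 53·(33/128) + 1·(-57/64) + 77·(209/128) = 277/2

277/2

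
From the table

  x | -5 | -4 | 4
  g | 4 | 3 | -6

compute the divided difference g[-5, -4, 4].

-1/72

g[-5,-4] = (3 - 4) / (-4 - (-5)) = -1
g[-4,4] = (-6 - 3) / (4 - (-4)) = -9/8
g[-5,-4,4] = (-9/8 - (-1)) / (4 - (-5)) = -1/72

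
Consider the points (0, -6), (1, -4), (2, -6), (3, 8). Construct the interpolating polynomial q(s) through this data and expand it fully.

q(s) = (10/3)s^3 - 12s^2 + (32/3)s - 6

Build the Lagrange basis polynomials:
L_0(s) = (s - 1)(s - 2)(s - 3) / [-6] = -(1/6)s^3 + s^2 - (11/6)s + 1
L_1(s) = s(s - 2)(s - 3) / [2] = (1/2)s^3 - (5/2)s^2 + 3s
L_2(s) = s(s - 1)(s - 3) / [-2] = -(1/2)s^3 + 2s^2 - (3/2)s
L_3(s) = s(s - 1)(s - 2) / [6] = (1/6)s^3 - (1/2)s^2 + (1/3)s
q(s) = (-6)·L_0 + (-4)·L_1 + (-6)·L_2 + 8·L_3
  (-6)·L_0(s) = s^3 - 6s^2 + 11s - 6
  (-4)·L_1(s) = -2s^3 + 10s^2 - 12s
  (-6)·L_2(s) = 3s^3 - 12s^2 + 9s
  8·L_3(s) = (4/3)s^3 - 4s^2 + (8/3)s
Adding term by term: (10/3)s^3 - 12s^2 + (32/3)s - 6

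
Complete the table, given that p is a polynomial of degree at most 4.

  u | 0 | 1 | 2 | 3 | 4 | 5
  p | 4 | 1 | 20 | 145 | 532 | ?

1409

The 5 known values determine p uniquely (degree ≤ 4).
Evaluate each Lagrange basis at u = 5:
L_0(5) = (4)·(3)·(2)·(1)/[(-1)·(-2)·(-3)·(-4)] = 1
L_1(5) = (5)·(3)·(2)·(1)/[(1)·(-1)·(-2)·(-3)] = -5
L_2(5) = (5)·(4)·(2)·(1)/[(2)·(1)·(-1)·(-2)] = 10
L_3(5) = (5)·(4)·(3)·(1)/[(3)·(2)·(1)·(-1)] = -10
L_4(5) = (5)·(4)·(3)·(2)/[(4)·(3)·(2)·(1)] = 5
Sum: 4·(1) + 1·(-5) + 20·(10) + 145·(-10) + 532·(5) = 1409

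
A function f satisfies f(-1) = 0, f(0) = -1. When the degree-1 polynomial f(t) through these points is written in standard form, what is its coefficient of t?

-1

L_0(t) = t / [-1] = -t
L_1(t) = (t + 1) / [1] = t + 1
f(t) = 0·L_0 + (-1)·L_1
Only the coefficient of t is needed; take it from each L_i and combine:
0·(-1) + (-1)·(1) = -1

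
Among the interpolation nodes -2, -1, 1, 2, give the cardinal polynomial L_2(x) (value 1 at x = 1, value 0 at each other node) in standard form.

L_2(x) = -(1/6)x^3 - (1/6)x^2 + (2/3)x + 2/3

L_2(x) = (x + 2)(x + 1)(x - 2) / [(3)·(2)·(-1)]
       = (x^3 + x^2 - 4x - 4) / (-6)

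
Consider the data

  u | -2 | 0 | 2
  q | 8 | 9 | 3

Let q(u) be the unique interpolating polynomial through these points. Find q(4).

-10

Evaluate each Lagrange basis at u = 4:
L_0(4) = (4)·(2)/[(-2)·(-4)] = 1
L_1(4) = (6)·(2)/[(2)·(-2)] = -3
L_2(4) = (6)·(4)/[(4)·(2)] = 3
Sum: 8·(1) + 9·(-3) + 3·(3) = -10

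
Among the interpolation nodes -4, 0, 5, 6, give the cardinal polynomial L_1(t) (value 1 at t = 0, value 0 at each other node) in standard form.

L_1(t) = (t + 4)(t - 5)(t - 6) / [(4)·(-5)·(-6)]
       = (t^3 - 7t^2 - 14t + 120) / (120)

L_1(t) = (1/120)t^3 - (7/120)t^2 - (7/60)t + 1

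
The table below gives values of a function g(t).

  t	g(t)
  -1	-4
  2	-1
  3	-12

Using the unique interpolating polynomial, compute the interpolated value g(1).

4

L_0(1) = (-1)·(-2)/[(-3)·(-4)] = 1/6
L_1(1) = (2)·(-2)/[(3)·(-1)] = 4/3
L_2(1) = (2)·(-1)/[(4)·(1)] = -1/2
Sum: (-4)·(1/6) + (-1)·(4/3) + (-12)·(-1/2) = 4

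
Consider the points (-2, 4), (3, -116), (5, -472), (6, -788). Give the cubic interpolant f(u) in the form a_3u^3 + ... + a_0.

Build the Lagrange basis polynomials:
L_0(u) = (u - 3)(u - 5)(u - 6) / [-280] = -(1/280)u^3 + (1/20)u^2 - (9/40)u + 9/28
L_1(u) = (u + 2)(u - 5)(u - 6) / [30] = (1/30)u^3 - (3/10)u^2 + (4/15)u + 2
L_2(u) = (u + 2)(u - 3)(u - 6) / [-14] = -(1/14)u^3 + (1/2)u^2 - 18/7
L_3(u) = (u + 2)(u - 3)(u - 5) / [24] = (1/24)u^3 - (1/4)u^2 - (1/24)u + 5/4
f(u) = 4·L_0 + (-116)·L_1 + (-472)·L_2 + (-788)·L_3
  4·L_0(u) = -(1/70)u^3 + (1/5)u^2 - (9/10)u + 9/7
  (-116)·L_1(u) = -(58/15)u^3 + (174/5)u^2 - (464/15)u - 232
  (-472)·L_2(u) = (236/7)u^3 - 236u^2 + 8496/7
  (-788)·L_3(u) = -(197/6)u^3 + 197u^2 + (197/6)u - 985
Adding term by term: -3u^3 - 4u^2 + u - 2

f(u) = -3u^3 - 4u^2 + u - 2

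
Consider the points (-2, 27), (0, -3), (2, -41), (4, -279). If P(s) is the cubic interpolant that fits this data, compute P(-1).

Evaluate each Lagrange basis at s = -1:
L_0(-1) = (-1)·(-3)·(-5)/[(-2)·(-4)·(-6)] = 5/16
L_1(-1) = (1)·(-3)·(-5)/[(2)·(-2)·(-4)] = 15/16
L_2(-1) = (1)·(-1)·(-5)/[(4)·(2)·(-2)] = -5/16
L_3(-1) = (1)·(-1)·(-3)/[(6)·(4)·(2)] = 1/16
Sum: 27·(5/16) + (-3)·(15/16) + (-41)·(-5/16) + (-279)·(1/16) = 1

1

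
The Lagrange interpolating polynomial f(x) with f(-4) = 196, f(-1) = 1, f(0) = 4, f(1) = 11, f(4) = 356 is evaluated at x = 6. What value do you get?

1576

Evaluate each Lagrange basis at x = 6:
L_0(6) = (7)·(6)·(5)·(2)/[(-3)·(-4)·(-5)·(-8)] = 7/8
L_1(6) = (10)·(6)·(5)·(2)/[(3)·(-1)·(-2)·(-5)] = -20
L_2(6) = (10)·(7)·(5)·(2)/[(4)·(1)·(-1)·(-4)] = 175/4
L_3(6) = (10)·(7)·(6)·(2)/[(5)·(2)·(1)·(-3)] = -28
L_4(6) = (10)·(7)·(6)·(5)/[(8)·(5)·(4)·(3)] = 35/8
Sum: 196·(7/8) + 1·(-20) + 4·(175/4) + 11·(-28) + 356·(35/8) = 1576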